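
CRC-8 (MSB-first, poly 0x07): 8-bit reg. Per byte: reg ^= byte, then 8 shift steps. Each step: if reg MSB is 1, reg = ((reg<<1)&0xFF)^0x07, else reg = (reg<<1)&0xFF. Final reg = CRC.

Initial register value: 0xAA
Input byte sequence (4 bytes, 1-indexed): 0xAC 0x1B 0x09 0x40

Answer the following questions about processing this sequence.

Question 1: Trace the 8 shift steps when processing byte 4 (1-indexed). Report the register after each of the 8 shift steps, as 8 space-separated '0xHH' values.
After byte 1 (0xAC): reg=0x12
After byte 2 (0x1B): reg=0x3F
After byte 3 (0x09): reg=0x82
Register before byte 4: 0x82
After XOR with byte 0x40: 0xC2

Answer: 0x83 0x01 0x02 0x04 0x08 0x10 0x20 0x40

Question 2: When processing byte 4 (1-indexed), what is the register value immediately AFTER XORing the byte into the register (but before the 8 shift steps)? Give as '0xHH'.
Register before byte 4: 0x82
Byte 4: 0x40
0x82 XOR 0x40 = 0xC2

Answer: 0xC2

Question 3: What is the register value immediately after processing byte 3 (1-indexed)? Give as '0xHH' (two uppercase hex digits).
After byte 1 (0xAC): reg=0x12
After byte 2 (0x1B): reg=0x3F
After byte 3 (0x09): reg=0x82

Answer: 0x82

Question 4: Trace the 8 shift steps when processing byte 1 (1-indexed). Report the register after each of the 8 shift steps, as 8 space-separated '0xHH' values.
Answer: 0x0C 0x18 0x30 0x60 0xC0 0x87 0x09 0x12

Derivation:
Register before byte 1: 0xAA
After XOR with byte 0xAC: 0x06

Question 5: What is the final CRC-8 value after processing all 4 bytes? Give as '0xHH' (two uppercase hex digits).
After byte 1 (0xAC): reg=0x12
After byte 2 (0x1B): reg=0x3F
After byte 3 (0x09): reg=0x82
After byte 4 (0x40): reg=0x40

Answer: 0x40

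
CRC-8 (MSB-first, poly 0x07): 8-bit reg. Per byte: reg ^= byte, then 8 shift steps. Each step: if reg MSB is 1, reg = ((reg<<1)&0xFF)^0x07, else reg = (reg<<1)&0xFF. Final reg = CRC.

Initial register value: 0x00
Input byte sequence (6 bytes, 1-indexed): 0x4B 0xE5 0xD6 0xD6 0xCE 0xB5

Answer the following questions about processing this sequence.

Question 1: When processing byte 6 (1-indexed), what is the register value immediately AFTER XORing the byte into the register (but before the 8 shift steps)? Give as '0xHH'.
Answer: 0x1A

Derivation:
Register before byte 6: 0xAF
Byte 6: 0xB5
0xAF XOR 0xB5 = 0x1A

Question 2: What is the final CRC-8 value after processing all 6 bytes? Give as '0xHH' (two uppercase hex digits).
Answer: 0x46

Derivation:
After byte 1 (0x4B): reg=0xF6
After byte 2 (0xE5): reg=0x79
After byte 3 (0xD6): reg=0x44
After byte 4 (0xD6): reg=0xF7
After byte 5 (0xCE): reg=0xAF
After byte 6 (0xB5): reg=0x46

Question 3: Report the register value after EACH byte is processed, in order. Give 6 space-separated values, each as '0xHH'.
0xF6 0x79 0x44 0xF7 0xAF 0x46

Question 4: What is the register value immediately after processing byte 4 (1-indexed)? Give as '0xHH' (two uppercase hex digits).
After byte 1 (0x4B): reg=0xF6
After byte 2 (0xE5): reg=0x79
After byte 3 (0xD6): reg=0x44
After byte 4 (0xD6): reg=0xF7

Answer: 0xF7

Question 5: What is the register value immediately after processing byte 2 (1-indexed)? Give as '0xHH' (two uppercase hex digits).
Answer: 0x79

Derivation:
After byte 1 (0x4B): reg=0xF6
After byte 2 (0xE5): reg=0x79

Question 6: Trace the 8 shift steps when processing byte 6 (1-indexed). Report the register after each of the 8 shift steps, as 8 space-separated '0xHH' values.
Answer: 0x34 0x68 0xD0 0xA7 0x49 0x92 0x23 0x46

Derivation:
After byte 1 (0x4B): reg=0xF6
After byte 2 (0xE5): reg=0x79
After byte 3 (0xD6): reg=0x44
After byte 4 (0xD6): reg=0xF7
After byte 5 (0xCE): reg=0xAF
Register before byte 6: 0xAF
After XOR with byte 0xB5: 0x1A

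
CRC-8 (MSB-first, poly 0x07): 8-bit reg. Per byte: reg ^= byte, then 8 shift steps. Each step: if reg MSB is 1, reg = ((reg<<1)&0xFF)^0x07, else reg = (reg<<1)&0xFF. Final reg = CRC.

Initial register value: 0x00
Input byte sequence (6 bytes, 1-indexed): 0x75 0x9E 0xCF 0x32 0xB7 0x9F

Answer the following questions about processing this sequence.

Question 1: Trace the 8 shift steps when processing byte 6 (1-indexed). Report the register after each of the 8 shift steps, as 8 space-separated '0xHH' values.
Answer: 0xD6 0xAB 0x51 0xA2 0x43 0x86 0x0B 0x16

Derivation:
After byte 1 (0x75): reg=0x4C
After byte 2 (0x9E): reg=0x30
After byte 3 (0xCF): reg=0xF3
After byte 4 (0x32): reg=0x49
After byte 5 (0xB7): reg=0xF4
Register before byte 6: 0xF4
After XOR with byte 0x9F: 0x6B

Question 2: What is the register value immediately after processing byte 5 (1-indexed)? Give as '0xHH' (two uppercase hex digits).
After byte 1 (0x75): reg=0x4C
After byte 2 (0x9E): reg=0x30
After byte 3 (0xCF): reg=0xF3
After byte 4 (0x32): reg=0x49
After byte 5 (0xB7): reg=0xF4

Answer: 0xF4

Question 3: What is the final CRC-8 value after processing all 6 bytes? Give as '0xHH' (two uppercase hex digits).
Answer: 0x16

Derivation:
After byte 1 (0x75): reg=0x4C
After byte 2 (0x9E): reg=0x30
After byte 3 (0xCF): reg=0xF3
After byte 4 (0x32): reg=0x49
After byte 5 (0xB7): reg=0xF4
After byte 6 (0x9F): reg=0x16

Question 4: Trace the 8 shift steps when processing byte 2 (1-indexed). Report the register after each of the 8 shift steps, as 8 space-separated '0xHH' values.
Answer: 0xA3 0x41 0x82 0x03 0x06 0x0C 0x18 0x30

Derivation:
After byte 1 (0x75): reg=0x4C
Register before byte 2: 0x4C
After XOR with byte 0x9E: 0xD2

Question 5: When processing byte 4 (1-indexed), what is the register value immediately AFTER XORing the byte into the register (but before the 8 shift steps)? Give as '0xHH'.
Register before byte 4: 0xF3
Byte 4: 0x32
0xF3 XOR 0x32 = 0xC1

Answer: 0xC1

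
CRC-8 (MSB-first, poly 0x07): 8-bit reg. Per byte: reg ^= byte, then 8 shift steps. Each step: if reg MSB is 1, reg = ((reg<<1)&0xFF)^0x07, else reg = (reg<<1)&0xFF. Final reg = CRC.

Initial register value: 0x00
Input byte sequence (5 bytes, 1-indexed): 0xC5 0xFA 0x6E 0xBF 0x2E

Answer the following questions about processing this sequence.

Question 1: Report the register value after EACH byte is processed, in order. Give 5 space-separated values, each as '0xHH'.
0x55 0x44 0xD6 0x18 0x82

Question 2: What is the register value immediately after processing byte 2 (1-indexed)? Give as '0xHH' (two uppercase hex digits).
Answer: 0x44

Derivation:
After byte 1 (0xC5): reg=0x55
After byte 2 (0xFA): reg=0x44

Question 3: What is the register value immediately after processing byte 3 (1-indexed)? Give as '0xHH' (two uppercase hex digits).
Answer: 0xD6

Derivation:
After byte 1 (0xC5): reg=0x55
After byte 2 (0xFA): reg=0x44
After byte 3 (0x6E): reg=0xD6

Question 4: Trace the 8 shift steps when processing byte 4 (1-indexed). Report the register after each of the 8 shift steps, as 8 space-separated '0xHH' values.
Answer: 0xD2 0xA3 0x41 0x82 0x03 0x06 0x0C 0x18

Derivation:
After byte 1 (0xC5): reg=0x55
After byte 2 (0xFA): reg=0x44
After byte 3 (0x6E): reg=0xD6
Register before byte 4: 0xD6
After XOR with byte 0xBF: 0x69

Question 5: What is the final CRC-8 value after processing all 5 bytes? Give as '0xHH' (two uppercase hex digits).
After byte 1 (0xC5): reg=0x55
After byte 2 (0xFA): reg=0x44
After byte 3 (0x6E): reg=0xD6
After byte 4 (0xBF): reg=0x18
After byte 5 (0x2E): reg=0x82

Answer: 0x82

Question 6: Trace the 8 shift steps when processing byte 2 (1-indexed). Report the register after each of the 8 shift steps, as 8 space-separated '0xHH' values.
Answer: 0x59 0xB2 0x63 0xC6 0x8B 0x11 0x22 0x44

Derivation:
After byte 1 (0xC5): reg=0x55
Register before byte 2: 0x55
After XOR with byte 0xFA: 0xAF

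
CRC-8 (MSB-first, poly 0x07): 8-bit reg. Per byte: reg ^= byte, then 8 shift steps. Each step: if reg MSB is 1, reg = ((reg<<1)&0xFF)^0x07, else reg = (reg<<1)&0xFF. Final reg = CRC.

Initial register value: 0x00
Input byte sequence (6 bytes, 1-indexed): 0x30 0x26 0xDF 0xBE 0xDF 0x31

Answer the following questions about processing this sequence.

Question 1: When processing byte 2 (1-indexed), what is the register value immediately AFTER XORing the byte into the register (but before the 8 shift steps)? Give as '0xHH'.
Register before byte 2: 0x90
Byte 2: 0x26
0x90 XOR 0x26 = 0xB6

Answer: 0xB6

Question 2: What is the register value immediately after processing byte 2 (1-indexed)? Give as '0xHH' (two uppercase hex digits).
Answer: 0x0B

Derivation:
After byte 1 (0x30): reg=0x90
After byte 2 (0x26): reg=0x0B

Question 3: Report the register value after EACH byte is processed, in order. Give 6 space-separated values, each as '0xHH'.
0x90 0x0B 0x22 0xDD 0x0E 0xBD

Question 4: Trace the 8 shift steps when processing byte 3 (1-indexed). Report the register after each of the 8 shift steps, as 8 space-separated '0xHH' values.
Answer: 0xAF 0x59 0xB2 0x63 0xC6 0x8B 0x11 0x22

Derivation:
After byte 1 (0x30): reg=0x90
After byte 2 (0x26): reg=0x0B
Register before byte 3: 0x0B
After XOR with byte 0xDF: 0xD4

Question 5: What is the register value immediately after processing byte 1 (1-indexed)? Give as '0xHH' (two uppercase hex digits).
After byte 1 (0x30): reg=0x90

Answer: 0x90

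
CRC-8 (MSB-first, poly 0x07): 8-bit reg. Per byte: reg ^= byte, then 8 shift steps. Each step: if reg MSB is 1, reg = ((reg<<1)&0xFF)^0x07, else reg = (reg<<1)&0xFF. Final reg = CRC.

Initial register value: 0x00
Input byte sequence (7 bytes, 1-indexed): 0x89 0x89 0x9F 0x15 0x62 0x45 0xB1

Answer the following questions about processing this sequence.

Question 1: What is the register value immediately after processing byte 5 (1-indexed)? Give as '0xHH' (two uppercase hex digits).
Answer: 0xAA

Derivation:
After byte 1 (0x89): reg=0xB6
After byte 2 (0x89): reg=0xBD
After byte 3 (0x9F): reg=0xEE
After byte 4 (0x15): reg=0xEF
After byte 5 (0x62): reg=0xAA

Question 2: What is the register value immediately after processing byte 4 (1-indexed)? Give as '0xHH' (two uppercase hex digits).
Answer: 0xEF

Derivation:
After byte 1 (0x89): reg=0xB6
After byte 2 (0x89): reg=0xBD
After byte 3 (0x9F): reg=0xEE
After byte 4 (0x15): reg=0xEF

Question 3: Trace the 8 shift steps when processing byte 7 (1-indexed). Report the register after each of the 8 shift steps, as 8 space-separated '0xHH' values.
After byte 1 (0x89): reg=0xB6
After byte 2 (0x89): reg=0xBD
After byte 3 (0x9F): reg=0xEE
After byte 4 (0x15): reg=0xEF
After byte 5 (0x62): reg=0xAA
After byte 6 (0x45): reg=0x83
Register before byte 7: 0x83
After XOR with byte 0xB1: 0x32

Answer: 0x64 0xC8 0x97 0x29 0x52 0xA4 0x4F 0x9E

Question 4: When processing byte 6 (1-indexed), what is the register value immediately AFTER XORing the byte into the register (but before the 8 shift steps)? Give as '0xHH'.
Answer: 0xEF

Derivation:
Register before byte 6: 0xAA
Byte 6: 0x45
0xAA XOR 0x45 = 0xEF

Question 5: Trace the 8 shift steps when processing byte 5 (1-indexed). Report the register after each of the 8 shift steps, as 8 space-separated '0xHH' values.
Answer: 0x1D 0x3A 0x74 0xE8 0xD7 0xA9 0x55 0xAA

Derivation:
After byte 1 (0x89): reg=0xB6
After byte 2 (0x89): reg=0xBD
After byte 3 (0x9F): reg=0xEE
After byte 4 (0x15): reg=0xEF
Register before byte 5: 0xEF
After XOR with byte 0x62: 0x8D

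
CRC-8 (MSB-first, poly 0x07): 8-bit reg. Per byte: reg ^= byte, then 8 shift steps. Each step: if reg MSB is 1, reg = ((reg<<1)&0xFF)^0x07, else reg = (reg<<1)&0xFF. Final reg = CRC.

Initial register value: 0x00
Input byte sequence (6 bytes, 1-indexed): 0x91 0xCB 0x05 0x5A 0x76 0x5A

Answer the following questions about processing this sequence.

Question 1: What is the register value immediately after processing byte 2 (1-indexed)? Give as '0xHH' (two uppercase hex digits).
Answer: 0x8B

Derivation:
After byte 1 (0x91): reg=0xFE
After byte 2 (0xCB): reg=0x8B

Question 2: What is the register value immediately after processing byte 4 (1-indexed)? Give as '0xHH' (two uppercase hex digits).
After byte 1 (0x91): reg=0xFE
After byte 2 (0xCB): reg=0x8B
After byte 3 (0x05): reg=0xA3
After byte 4 (0x5A): reg=0xE1

Answer: 0xE1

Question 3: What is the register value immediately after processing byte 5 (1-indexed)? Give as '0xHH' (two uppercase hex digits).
Answer: 0xEC

Derivation:
After byte 1 (0x91): reg=0xFE
After byte 2 (0xCB): reg=0x8B
After byte 3 (0x05): reg=0xA3
After byte 4 (0x5A): reg=0xE1
After byte 5 (0x76): reg=0xEC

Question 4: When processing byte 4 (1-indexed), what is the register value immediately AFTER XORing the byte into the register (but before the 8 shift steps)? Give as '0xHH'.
Answer: 0xF9

Derivation:
Register before byte 4: 0xA3
Byte 4: 0x5A
0xA3 XOR 0x5A = 0xF9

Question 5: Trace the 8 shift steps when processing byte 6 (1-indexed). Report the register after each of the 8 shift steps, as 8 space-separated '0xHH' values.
Answer: 0x6B 0xD6 0xAB 0x51 0xA2 0x43 0x86 0x0B

Derivation:
After byte 1 (0x91): reg=0xFE
After byte 2 (0xCB): reg=0x8B
After byte 3 (0x05): reg=0xA3
After byte 4 (0x5A): reg=0xE1
After byte 5 (0x76): reg=0xEC
Register before byte 6: 0xEC
After XOR with byte 0x5A: 0xB6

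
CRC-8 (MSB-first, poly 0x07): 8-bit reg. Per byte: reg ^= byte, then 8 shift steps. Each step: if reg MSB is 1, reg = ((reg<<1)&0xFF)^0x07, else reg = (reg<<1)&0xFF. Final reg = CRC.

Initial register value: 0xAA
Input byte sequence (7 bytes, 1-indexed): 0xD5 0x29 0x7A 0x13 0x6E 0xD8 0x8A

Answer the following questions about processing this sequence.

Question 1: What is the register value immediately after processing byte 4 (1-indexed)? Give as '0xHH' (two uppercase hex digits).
Answer: 0xC0

Derivation:
After byte 1 (0xD5): reg=0x7A
After byte 2 (0x29): reg=0xBE
After byte 3 (0x7A): reg=0x52
After byte 4 (0x13): reg=0xC0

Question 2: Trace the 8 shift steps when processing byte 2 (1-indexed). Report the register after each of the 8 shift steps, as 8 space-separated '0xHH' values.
After byte 1 (0xD5): reg=0x7A
Register before byte 2: 0x7A
After XOR with byte 0x29: 0x53

Answer: 0xA6 0x4B 0x96 0x2B 0x56 0xAC 0x5F 0xBE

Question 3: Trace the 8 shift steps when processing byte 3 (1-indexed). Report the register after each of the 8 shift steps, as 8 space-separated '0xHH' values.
After byte 1 (0xD5): reg=0x7A
After byte 2 (0x29): reg=0xBE
Register before byte 3: 0xBE
After XOR with byte 0x7A: 0xC4

Answer: 0x8F 0x19 0x32 0x64 0xC8 0x97 0x29 0x52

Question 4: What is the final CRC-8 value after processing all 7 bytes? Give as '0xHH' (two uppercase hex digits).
Answer: 0xC9

Derivation:
After byte 1 (0xD5): reg=0x7A
After byte 2 (0x29): reg=0xBE
After byte 3 (0x7A): reg=0x52
After byte 4 (0x13): reg=0xC0
After byte 5 (0x6E): reg=0x43
After byte 6 (0xD8): reg=0xC8
After byte 7 (0x8A): reg=0xC9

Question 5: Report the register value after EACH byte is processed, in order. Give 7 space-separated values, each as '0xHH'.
0x7A 0xBE 0x52 0xC0 0x43 0xC8 0xC9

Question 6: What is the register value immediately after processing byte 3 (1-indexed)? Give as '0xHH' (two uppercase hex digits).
After byte 1 (0xD5): reg=0x7A
After byte 2 (0x29): reg=0xBE
After byte 3 (0x7A): reg=0x52

Answer: 0x52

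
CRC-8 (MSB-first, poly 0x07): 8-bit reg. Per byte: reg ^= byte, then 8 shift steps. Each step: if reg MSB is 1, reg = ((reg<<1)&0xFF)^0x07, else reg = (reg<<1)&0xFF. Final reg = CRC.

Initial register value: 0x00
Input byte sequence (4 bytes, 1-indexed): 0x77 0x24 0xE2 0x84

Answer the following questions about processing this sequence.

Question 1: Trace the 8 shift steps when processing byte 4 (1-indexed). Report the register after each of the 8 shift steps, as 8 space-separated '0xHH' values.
Answer: 0x59 0xB2 0x63 0xC6 0x8B 0x11 0x22 0x44

Derivation:
After byte 1 (0x77): reg=0x42
After byte 2 (0x24): reg=0x35
After byte 3 (0xE2): reg=0x2B
Register before byte 4: 0x2B
After XOR with byte 0x84: 0xAF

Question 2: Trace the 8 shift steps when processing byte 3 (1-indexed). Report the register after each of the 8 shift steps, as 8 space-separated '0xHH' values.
Answer: 0xA9 0x55 0xAA 0x53 0xA6 0x4B 0x96 0x2B

Derivation:
After byte 1 (0x77): reg=0x42
After byte 2 (0x24): reg=0x35
Register before byte 3: 0x35
After XOR with byte 0xE2: 0xD7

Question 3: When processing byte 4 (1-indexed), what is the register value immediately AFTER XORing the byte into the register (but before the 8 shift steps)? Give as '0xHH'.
Register before byte 4: 0x2B
Byte 4: 0x84
0x2B XOR 0x84 = 0xAF

Answer: 0xAF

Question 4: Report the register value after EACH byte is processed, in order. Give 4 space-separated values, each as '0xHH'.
0x42 0x35 0x2B 0x44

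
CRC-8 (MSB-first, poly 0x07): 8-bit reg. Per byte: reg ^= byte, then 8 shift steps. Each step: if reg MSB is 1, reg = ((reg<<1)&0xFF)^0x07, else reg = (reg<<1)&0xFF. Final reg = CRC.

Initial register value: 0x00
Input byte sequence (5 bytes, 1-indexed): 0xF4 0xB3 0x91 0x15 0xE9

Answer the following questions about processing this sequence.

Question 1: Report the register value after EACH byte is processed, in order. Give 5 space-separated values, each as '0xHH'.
0xC2 0x50 0x49 0x93 0x61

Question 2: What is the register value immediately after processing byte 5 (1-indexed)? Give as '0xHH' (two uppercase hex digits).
After byte 1 (0xF4): reg=0xC2
After byte 2 (0xB3): reg=0x50
After byte 3 (0x91): reg=0x49
After byte 4 (0x15): reg=0x93
After byte 5 (0xE9): reg=0x61

Answer: 0x61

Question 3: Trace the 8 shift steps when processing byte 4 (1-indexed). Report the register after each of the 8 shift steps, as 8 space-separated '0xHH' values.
After byte 1 (0xF4): reg=0xC2
After byte 2 (0xB3): reg=0x50
After byte 3 (0x91): reg=0x49
Register before byte 4: 0x49
After XOR with byte 0x15: 0x5C

Answer: 0xB8 0x77 0xEE 0xDB 0xB1 0x65 0xCA 0x93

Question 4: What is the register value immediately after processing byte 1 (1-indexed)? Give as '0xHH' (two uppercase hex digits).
After byte 1 (0xF4): reg=0xC2

Answer: 0xC2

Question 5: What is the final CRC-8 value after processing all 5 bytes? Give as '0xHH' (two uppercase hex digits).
After byte 1 (0xF4): reg=0xC2
After byte 2 (0xB3): reg=0x50
After byte 3 (0x91): reg=0x49
After byte 4 (0x15): reg=0x93
After byte 5 (0xE9): reg=0x61

Answer: 0x61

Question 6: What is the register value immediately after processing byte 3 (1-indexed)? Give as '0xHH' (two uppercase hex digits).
After byte 1 (0xF4): reg=0xC2
After byte 2 (0xB3): reg=0x50
After byte 3 (0x91): reg=0x49

Answer: 0x49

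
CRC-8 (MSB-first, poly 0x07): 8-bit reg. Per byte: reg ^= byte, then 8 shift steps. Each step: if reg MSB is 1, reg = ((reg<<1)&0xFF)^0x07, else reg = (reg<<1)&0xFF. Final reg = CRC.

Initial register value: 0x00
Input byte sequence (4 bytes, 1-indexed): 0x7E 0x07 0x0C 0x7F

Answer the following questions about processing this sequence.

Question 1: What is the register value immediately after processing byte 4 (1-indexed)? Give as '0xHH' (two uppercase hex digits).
After byte 1 (0x7E): reg=0x7D
After byte 2 (0x07): reg=0x61
After byte 3 (0x0C): reg=0x04
After byte 4 (0x7F): reg=0x66

Answer: 0x66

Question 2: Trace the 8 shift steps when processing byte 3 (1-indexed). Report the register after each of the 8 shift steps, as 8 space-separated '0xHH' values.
Answer: 0xDA 0xB3 0x61 0xC2 0x83 0x01 0x02 0x04

Derivation:
After byte 1 (0x7E): reg=0x7D
After byte 2 (0x07): reg=0x61
Register before byte 3: 0x61
After XOR with byte 0x0C: 0x6D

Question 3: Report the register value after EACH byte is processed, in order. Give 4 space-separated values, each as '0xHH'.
0x7D 0x61 0x04 0x66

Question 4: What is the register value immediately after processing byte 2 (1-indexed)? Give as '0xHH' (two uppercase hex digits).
Answer: 0x61

Derivation:
After byte 1 (0x7E): reg=0x7D
After byte 2 (0x07): reg=0x61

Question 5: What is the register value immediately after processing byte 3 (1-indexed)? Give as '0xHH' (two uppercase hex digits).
Answer: 0x04

Derivation:
After byte 1 (0x7E): reg=0x7D
After byte 2 (0x07): reg=0x61
After byte 3 (0x0C): reg=0x04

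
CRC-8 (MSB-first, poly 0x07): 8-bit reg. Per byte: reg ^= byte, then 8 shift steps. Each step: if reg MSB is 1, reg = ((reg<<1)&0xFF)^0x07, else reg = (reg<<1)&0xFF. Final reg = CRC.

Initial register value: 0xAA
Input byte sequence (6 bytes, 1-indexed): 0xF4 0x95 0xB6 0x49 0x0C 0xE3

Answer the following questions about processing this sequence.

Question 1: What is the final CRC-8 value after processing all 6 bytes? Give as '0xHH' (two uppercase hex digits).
Answer: 0x12

Derivation:
After byte 1 (0xF4): reg=0x9D
After byte 2 (0x95): reg=0x38
After byte 3 (0xB6): reg=0xA3
After byte 4 (0x49): reg=0x98
After byte 5 (0x0C): reg=0xE5
After byte 6 (0xE3): reg=0x12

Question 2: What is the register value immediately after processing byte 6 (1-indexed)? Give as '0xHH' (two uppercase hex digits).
Answer: 0x12

Derivation:
After byte 1 (0xF4): reg=0x9D
After byte 2 (0x95): reg=0x38
After byte 3 (0xB6): reg=0xA3
After byte 4 (0x49): reg=0x98
After byte 5 (0x0C): reg=0xE5
After byte 6 (0xE3): reg=0x12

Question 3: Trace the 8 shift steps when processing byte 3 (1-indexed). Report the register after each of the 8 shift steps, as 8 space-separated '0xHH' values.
After byte 1 (0xF4): reg=0x9D
After byte 2 (0x95): reg=0x38
Register before byte 3: 0x38
After XOR with byte 0xB6: 0x8E

Answer: 0x1B 0x36 0x6C 0xD8 0xB7 0x69 0xD2 0xA3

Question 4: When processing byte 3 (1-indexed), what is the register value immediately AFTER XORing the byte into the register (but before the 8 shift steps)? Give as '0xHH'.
Register before byte 3: 0x38
Byte 3: 0xB6
0x38 XOR 0xB6 = 0x8E

Answer: 0x8E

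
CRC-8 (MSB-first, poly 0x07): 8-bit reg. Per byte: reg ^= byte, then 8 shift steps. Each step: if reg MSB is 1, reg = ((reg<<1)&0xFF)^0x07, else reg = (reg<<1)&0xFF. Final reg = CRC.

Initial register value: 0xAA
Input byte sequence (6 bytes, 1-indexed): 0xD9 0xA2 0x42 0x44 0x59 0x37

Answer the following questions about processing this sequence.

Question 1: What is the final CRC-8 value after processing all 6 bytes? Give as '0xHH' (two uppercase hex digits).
After byte 1 (0xD9): reg=0x5E
After byte 2 (0xA2): reg=0xFA
After byte 3 (0x42): reg=0x21
After byte 4 (0x44): reg=0x3C
After byte 5 (0x59): reg=0x3C
After byte 6 (0x37): reg=0x31

Answer: 0x31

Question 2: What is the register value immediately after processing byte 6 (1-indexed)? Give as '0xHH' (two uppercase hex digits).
Answer: 0x31

Derivation:
After byte 1 (0xD9): reg=0x5E
After byte 2 (0xA2): reg=0xFA
After byte 3 (0x42): reg=0x21
After byte 4 (0x44): reg=0x3C
After byte 5 (0x59): reg=0x3C
After byte 6 (0x37): reg=0x31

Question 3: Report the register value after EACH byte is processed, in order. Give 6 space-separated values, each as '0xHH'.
0x5E 0xFA 0x21 0x3C 0x3C 0x31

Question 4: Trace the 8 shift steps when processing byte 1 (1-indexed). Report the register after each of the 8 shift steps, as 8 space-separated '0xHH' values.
Register before byte 1: 0xAA
After XOR with byte 0xD9: 0x73

Answer: 0xE6 0xCB 0x91 0x25 0x4A 0x94 0x2F 0x5E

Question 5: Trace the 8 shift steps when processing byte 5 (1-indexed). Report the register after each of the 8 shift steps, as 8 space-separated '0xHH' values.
After byte 1 (0xD9): reg=0x5E
After byte 2 (0xA2): reg=0xFA
After byte 3 (0x42): reg=0x21
After byte 4 (0x44): reg=0x3C
Register before byte 5: 0x3C
After XOR with byte 0x59: 0x65

Answer: 0xCA 0x93 0x21 0x42 0x84 0x0F 0x1E 0x3C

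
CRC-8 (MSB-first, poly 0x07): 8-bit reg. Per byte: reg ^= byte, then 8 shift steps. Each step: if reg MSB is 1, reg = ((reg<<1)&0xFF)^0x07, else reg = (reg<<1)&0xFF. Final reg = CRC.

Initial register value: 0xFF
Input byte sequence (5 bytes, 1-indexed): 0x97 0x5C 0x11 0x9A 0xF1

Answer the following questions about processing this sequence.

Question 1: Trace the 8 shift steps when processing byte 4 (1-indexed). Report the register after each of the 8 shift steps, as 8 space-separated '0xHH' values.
After byte 1 (0x97): reg=0x1F
After byte 2 (0x5C): reg=0xCE
After byte 3 (0x11): reg=0x13
Register before byte 4: 0x13
After XOR with byte 0x9A: 0x89

Answer: 0x15 0x2A 0x54 0xA8 0x57 0xAE 0x5B 0xB6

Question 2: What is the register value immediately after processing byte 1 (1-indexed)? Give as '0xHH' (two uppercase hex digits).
Answer: 0x1F

Derivation:
After byte 1 (0x97): reg=0x1F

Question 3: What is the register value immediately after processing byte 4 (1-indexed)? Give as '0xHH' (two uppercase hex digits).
Answer: 0xB6

Derivation:
After byte 1 (0x97): reg=0x1F
After byte 2 (0x5C): reg=0xCE
After byte 3 (0x11): reg=0x13
After byte 4 (0x9A): reg=0xB6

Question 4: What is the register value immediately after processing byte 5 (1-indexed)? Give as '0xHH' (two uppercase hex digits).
Answer: 0xD2

Derivation:
After byte 1 (0x97): reg=0x1F
After byte 2 (0x5C): reg=0xCE
After byte 3 (0x11): reg=0x13
After byte 4 (0x9A): reg=0xB6
After byte 5 (0xF1): reg=0xD2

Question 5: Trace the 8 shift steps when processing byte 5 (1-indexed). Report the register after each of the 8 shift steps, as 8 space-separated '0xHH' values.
After byte 1 (0x97): reg=0x1F
After byte 2 (0x5C): reg=0xCE
After byte 3 (0x11): reg=0x13
After byte 4 (0x9A): reg=0xB6
Register before byte 5: 0xB6
After XOR with byte 0xF1: 0x47

Answer: 0x8E 0x1B 0x36 0x6C 0xD8 0xB7 0x69 0xD2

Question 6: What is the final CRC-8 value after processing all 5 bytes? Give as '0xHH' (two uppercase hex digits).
Answer: 0xD2

Derivation:
After byte 1 (0x97): reg=0x1F
After byte 2 (0x5C): reg=0xCE
After byte 3 (0x11): reg=0x13
After byte 4 (0x9A): reg=0xB6
After byte 5 (0xF1): reg=0xD2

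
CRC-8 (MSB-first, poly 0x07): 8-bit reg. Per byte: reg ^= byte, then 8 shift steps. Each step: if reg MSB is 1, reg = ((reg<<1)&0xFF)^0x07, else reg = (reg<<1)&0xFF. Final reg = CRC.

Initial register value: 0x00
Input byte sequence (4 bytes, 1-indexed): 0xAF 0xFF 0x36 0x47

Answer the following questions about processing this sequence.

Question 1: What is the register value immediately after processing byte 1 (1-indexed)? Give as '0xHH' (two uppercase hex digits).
Answer: 0x44

Derivation:
After byte 1 (0xAF): reg=0x44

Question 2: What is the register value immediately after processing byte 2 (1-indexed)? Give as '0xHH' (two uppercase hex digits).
After byte 1 (0xAF): reg=0x44
After byte 2 (0xFF): reg=0x28

Answer: 0x28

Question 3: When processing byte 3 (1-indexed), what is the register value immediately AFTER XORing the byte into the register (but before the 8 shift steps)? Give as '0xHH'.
Register before byte 3: 0x28
Byte 3: 0x36
0x28 XOR 0x36 = 0x1E

Answer: 0x1E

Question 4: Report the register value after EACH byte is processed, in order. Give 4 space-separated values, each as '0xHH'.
0x44 0x28 0x5A 0x53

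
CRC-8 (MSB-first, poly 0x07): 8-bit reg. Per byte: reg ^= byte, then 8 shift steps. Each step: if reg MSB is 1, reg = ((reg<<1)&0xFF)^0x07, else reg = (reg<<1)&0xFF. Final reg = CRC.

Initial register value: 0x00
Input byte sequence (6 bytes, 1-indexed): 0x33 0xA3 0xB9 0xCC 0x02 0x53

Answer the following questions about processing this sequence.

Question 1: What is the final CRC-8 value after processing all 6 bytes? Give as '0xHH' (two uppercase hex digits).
Answer: 0x56

Derivation:
After byte 1 (0x33): reg=0x99
After byte 2 (0xA3): reg=0xA6
After byte 3 (0xB9): reg=0x5D
After byte 4 (0xCC): reg=0xFE
After byte 5 (0x02): reg=0xFA
After byte 6 (0x53): reg=0x56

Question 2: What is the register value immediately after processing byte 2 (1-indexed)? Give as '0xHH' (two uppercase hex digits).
Answer: 0xA6

Derivation:
After byte 1 (0x33): reg=0x99
After byte 2 (0xA3): reg=0xA6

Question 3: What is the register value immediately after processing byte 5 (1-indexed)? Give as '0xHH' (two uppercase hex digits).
Answer: 0xFA

Derivation:
After byte 1 (0x33): reg=0x99
After byte 2 (0xA3): reg=0xA6
After byte 3 (0xB9): reg=0x5D
After byte 4 (0xCC): reg=0xFE
After byte 5 (0x02): reg=0xFA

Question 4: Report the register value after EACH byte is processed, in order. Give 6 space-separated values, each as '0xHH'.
0x99 0xA6 0x5D 0xFE 0xFA 0x56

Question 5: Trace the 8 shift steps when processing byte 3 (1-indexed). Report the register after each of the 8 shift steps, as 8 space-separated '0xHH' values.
Answer: 0x3E 0x7C 0xF8 0xF7 0xE9 0xD5 0xAD 0x5D

Derivation:
After byte 1 (0x33): reg=0x99
After byte 2 (0xA3): reg=0xA6
Register before byte 3: 0xA6
After XOR with byte 0xB9: 0x1F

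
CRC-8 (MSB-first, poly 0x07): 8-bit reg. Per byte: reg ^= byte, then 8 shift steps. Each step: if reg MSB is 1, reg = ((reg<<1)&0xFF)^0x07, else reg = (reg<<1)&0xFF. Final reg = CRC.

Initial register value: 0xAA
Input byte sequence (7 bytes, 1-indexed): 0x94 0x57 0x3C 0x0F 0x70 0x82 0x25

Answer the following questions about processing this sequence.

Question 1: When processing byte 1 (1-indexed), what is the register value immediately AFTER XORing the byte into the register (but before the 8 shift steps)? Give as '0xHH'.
Answer: 0x3E

Derivation:
Register before byte 1: 0xAA
Byte 1: 0x94
0xAA XOR 0x94 = 0x3E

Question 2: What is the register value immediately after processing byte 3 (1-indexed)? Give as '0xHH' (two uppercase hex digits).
Answer: 0x1E

Derivation:
After byte 1 (0x94): reg=0xBA
After byte 2 (0x57): reg=0x8D
After byte 3 (0x3C): reg=0x1E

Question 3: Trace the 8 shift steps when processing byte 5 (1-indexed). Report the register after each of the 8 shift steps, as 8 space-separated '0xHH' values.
After byte 1 (0x94): reg=0xBA
After byte 2 (0x57): reg=0x8D
After byte 3 (0x3C): reg=0x1E
After byte 4 (0x0F): reg=0x77
Register before byte 5: 0x77
After XOR with byte 0x70: 0x07

Answer: 0x0E 0x1C 0x38 0x70 0xE0 0xC7 0x89 0x15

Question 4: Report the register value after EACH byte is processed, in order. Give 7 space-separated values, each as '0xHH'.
0xBA 0x8D 0x1E 0x77 0x15 0xEC 0x71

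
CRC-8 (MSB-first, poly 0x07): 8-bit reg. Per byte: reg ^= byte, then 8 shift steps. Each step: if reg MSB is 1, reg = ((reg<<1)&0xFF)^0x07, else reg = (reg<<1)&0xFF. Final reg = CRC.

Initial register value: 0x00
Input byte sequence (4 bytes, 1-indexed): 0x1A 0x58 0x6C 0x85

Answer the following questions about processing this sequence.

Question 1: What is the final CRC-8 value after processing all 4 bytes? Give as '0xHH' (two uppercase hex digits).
After byte 1 (0x1A): reg=0x46
After byte 2 (0x58): reg=0x5A
After byte 3 (0x6C): reg=0x82
After byte 4 (0x85): reg=0x15

Answer: 0x15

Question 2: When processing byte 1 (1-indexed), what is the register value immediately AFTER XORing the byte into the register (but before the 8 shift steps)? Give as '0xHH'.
Answer: 0x1A

Derivation:
Register before byte 1: 0x00
Byte 1: 0x1A
0x00 XOR 0x1A = 0x1A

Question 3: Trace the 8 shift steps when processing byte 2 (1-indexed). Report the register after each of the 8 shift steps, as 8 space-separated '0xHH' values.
After byte 1 (0x1A): reg=0x46
Register before byte 2: 0x46
After XOR with byte 0x58: 0x1E

Answer: 0x3C 0x78 0xF0 0xE7 0xC9 0x95 0x2D 0x5A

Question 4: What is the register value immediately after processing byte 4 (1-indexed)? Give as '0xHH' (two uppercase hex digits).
Answer: 0x15

Derivation:
After byte 1 (0x1A): reg=0x46
After byte 2 (0x58): reg=0x5A
After byte 3 (0x6C): reg=0x82
After byte 4 (0x85): reg=0x15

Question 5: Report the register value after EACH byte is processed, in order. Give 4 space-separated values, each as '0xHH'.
0x46 0x5A 0x82 0x15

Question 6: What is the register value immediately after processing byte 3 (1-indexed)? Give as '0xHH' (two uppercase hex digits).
After byte 1 (0x1A): reg=0x46
After byte 2 (0x58): reg=0x5A
After byte 3 (0x6C): reg=0x82

Answer: 0x82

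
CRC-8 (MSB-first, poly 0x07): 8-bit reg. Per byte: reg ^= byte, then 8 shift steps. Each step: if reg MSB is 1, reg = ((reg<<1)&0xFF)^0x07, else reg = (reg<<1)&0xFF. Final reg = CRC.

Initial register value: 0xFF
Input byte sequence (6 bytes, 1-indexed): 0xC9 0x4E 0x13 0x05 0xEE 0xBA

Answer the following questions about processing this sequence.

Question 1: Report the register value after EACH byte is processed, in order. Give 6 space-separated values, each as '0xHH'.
0x82 0x6A 0x68 0x04 0x98 0xEE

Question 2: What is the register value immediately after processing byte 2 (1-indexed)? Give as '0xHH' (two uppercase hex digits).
After byte 1 (0xC9): reg=0x82
After byte 2 (0x4E): reg=0x6A

Answer: 0x6A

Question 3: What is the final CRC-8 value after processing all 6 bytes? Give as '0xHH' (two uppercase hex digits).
After byte 1 (0xC9): reg=0x82
After byte 2 (0x4E): reg=0x6A
After byte 3 (0x13): reg=0x68
After byte 4 (0x05): reg=0x04
After byte 5 (0xEE): reg=0x98
After byte 6 (0xBA): reg=0xEE

Answer: 0xEE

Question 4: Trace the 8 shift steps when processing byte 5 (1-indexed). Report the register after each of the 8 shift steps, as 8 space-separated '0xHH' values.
Answer: 0xD3 0xA1 0x45 0x8A 0x13 0x26 0x4C 0x98

Derivation:
After byte 1 (0xC9): reg=0x82
After byte 2 (0x4E): reg=0x6A
After byte 3 (0x13): reg=0x68
After byte 4 (0x05): reg=0x04
Register before byte 5: 0x04
After XOR with byte 0xEE: 0xEA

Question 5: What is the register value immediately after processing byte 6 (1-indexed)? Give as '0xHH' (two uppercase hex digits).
Answer: 0xEE

Derivation:
After byte 1 (0xC9): reg=0x82
After byte 2 (0x4E): reg=0x6A
After byte 3 (0x13): reg=0x68
After byte 4 (0x05): reg=0x04
After byte 5 (0xEE): reg=0x98
After byte 6 (0xBA): reg=0xEE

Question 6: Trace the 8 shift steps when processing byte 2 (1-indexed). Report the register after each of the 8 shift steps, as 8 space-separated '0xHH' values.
Answer: 0x9F 0x39 0x72 0xE4 0xCF 0x99 0x35 0x6A

Derivation:
After byte 1 (0xC9): reg=0x82
Register before byte 2: 0x82
After XOR with byte 0x4E: 0xCC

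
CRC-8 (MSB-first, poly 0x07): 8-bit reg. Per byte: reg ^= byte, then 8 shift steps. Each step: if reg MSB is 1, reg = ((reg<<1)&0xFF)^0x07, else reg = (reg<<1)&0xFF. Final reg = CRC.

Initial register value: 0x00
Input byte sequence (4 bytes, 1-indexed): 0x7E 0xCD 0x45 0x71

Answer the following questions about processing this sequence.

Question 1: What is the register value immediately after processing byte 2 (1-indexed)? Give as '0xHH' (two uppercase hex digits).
After byte 1 (0x7E): reg=0x7D
After byte 2 (0xCD): reg=0x19

Answer: 0x19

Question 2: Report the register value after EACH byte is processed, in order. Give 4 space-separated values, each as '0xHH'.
0x7D 0x19 0x93 0xA0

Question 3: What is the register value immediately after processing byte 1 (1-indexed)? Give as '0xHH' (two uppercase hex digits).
After byte 1 (0x7E): reg=0x7D

Answer: 0x7D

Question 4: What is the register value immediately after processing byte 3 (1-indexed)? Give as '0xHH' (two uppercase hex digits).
Answer: 0x93

Derivation:
After byte 1 (0x7E): reg=0x7D
After byte 2 (0xCD): reg=0x19
After byte 3 (0x45): reg=0x93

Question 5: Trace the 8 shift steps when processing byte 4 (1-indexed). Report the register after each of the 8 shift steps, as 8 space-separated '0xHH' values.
Answer: 0xC3 0x81 0x05 0x0A 0x14 0x28 0x50 0xA0

Derivation:
After byte 1 (0x7E): reg=0x7D
After byte 2 (0xCD): reg=0x19
After byte 3 (0x45): reg=0x93
Register before byte 4: 0x93
After XOR with byte 0x71: 0xE2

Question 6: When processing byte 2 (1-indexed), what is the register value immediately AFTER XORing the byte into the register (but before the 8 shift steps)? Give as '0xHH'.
Register before byte 2: 0x7D
Byte 2: 0xCD
0x7D XOR 0xCD = 0xB0

Answer: 0xB0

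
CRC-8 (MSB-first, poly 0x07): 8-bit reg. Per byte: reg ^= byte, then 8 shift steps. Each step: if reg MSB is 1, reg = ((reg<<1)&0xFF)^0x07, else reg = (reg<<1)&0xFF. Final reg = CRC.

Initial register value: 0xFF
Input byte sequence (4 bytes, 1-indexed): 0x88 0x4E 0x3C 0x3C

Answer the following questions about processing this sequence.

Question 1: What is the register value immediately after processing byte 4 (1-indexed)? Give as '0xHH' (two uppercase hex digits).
Answer: 0x4B

Derivation:
After byte 1 (0x88): reg=0x42
After byte 2 (0x4E): reg=0x24
After byte 3 (0x3C): reg=0x48
After byte 4 (0x3C): reg=0x4B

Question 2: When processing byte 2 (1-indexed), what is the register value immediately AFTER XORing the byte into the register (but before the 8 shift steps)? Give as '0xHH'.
Register before byte 2: 0x42
Byte 2: 0x4E
0x42 XOR 0x4E = 0x0C

Answer: 0x0C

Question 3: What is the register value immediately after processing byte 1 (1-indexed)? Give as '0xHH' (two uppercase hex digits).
After byte 1 (0x88): reg=0x42

Answer: 0x42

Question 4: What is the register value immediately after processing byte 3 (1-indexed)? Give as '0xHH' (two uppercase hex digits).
After byte 1 (0x88): reg=0x42
After byte 2 (0x4E): reg=0x24
After byte 3 (0x3C): reg=0x48

Answer: 0x48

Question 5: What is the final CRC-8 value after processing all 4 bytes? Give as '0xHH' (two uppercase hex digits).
Answer: 0x4B

Derivation:
After byte 1 (0x88): reg=0x42
After byte 2 (0x4E): reg=0x24
After byte 3 (0x3C): reg=0x48
After byte 4 (0x3C): reg=0x4B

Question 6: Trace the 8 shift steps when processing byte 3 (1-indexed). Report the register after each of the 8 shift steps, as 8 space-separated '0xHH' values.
After byte 1 (0x88): reg=0x42
After byte 2 (0x4E): reg=0x24
Register before byte 3: 0x24
After XOR with byte 0x3C: 0x18

Answer: 0x30 0x60 0xC0 0x87 0x09 0x12 0x24 0x48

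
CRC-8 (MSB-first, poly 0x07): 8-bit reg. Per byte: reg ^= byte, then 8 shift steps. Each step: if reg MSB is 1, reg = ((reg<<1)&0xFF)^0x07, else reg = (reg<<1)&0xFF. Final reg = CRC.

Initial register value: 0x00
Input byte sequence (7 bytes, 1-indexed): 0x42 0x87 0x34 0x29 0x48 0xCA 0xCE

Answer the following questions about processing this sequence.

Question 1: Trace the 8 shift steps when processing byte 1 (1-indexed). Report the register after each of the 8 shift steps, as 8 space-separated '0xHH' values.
Answer: 0x84 0x0F 0x1E 0x3C 0x78 0xF0 0xE7 0xC9

Derivation:
Register before byte 1: 0x00
After XOR with byte 0x42: 0x42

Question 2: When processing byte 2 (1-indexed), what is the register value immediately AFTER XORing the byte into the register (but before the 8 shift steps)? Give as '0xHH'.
Register before byte 2: 0xC9
Byte 2: 0x87
0xC9 XOR 0x87 = 0x4E

Answer: 0x4E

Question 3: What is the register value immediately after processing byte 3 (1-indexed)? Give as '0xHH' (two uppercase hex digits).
Answer: 0x01

Derivation:
After byte 1 (0x42): reg=0xC9
After byte 2 (0x87): reg=0xED
After byte 3 (0x34): reg=0x01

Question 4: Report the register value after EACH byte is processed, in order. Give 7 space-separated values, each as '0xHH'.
0xC9 0xED 0x01 0xD8 0xF9 0x99 0xA2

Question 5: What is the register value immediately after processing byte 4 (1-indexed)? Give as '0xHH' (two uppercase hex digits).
After byte 1 (0x42): reg=0xC9
After byte 2 (0x87): reg=0xED
After byte 3 (0x34): reg=0x01
After byte 4 (0x29): reg=0xD8

Answer: 0xD8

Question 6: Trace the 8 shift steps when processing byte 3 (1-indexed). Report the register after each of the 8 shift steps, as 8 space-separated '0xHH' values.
Answer: 0xB5 0x6D 0xDA 0xB3 0x61 0xC2 0x83 0x01

Derivation:
After byte 1 (0x42): reg=0xC9
After byte 2 (0x87): reg=0xED
Register before byte 3: 0xED
After XOR with byte 0x34: 0xD9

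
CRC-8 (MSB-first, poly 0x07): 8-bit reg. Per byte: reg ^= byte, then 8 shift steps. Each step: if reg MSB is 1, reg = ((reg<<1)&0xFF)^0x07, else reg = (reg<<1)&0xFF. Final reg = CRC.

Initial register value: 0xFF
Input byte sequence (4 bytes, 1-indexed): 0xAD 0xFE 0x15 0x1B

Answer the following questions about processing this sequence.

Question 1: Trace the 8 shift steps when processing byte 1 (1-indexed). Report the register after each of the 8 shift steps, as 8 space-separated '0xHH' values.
Register before byte 1: 0xFF
After XOR with byte 0xAD: 0x52

Answer: 0xA4 0x4F 0x9E 0x3B 0x76 0xEC 0xDF 0xB9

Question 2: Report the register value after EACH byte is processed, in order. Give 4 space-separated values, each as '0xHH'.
0xB9 0xD2 0x5B 0xC7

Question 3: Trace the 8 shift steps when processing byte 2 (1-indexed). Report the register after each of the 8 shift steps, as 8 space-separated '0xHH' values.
Answer: 0x8E 0x1B 0x36 0x6C 0xD8 0xB7 0x69 0xD2

Derivation:
After byte 1 (0xAD): reg=0xB9
Register before byte 2: 0xB9
After XOR with byte 0xFE: 0x47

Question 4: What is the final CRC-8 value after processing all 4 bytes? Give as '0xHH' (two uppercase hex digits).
After byte 1 (0xAD): reg=0xB9
After byte 2 (0xFE): reg=0xD2
After byte 3 (0x15): reg=0x5B
After byte 4 (0x1B): reg=0xC7

Answer: 0xC7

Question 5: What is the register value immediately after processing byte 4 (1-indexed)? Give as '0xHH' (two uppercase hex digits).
Answer: 0xC7

Derivation:
After byte 1 (0xAD): reg=0xB9
After byte 2 (0xFE): reg=0xD2
After byte 3 (0x15): reg=0x5B
After byte 4 (0x1B): reg=0xC7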